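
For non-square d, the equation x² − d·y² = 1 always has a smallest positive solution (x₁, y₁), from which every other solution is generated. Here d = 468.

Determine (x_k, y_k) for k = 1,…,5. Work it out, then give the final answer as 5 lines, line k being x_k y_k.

√468 = [21; 1,1,1,2,1,1,1,42, …], period ℓ=8 (even) → k=7
step 0: (21, 1)  from 21·(1,0) + (0,1)
…
step 2: (43, 2)  from 1·(22,1) + (21,1)
step 3: (65, 3)  from 1·(43,2) + (22,1)
…
step 5: (238, 11)  from 1·(173,8) + (65,3)
step 6: (411, 19)  from 1·(238,11) + (173,8)
step 7: (649, 30)  from 1·(411,19) + (238,11)
(x₁, y₁) = (649, 30);  649² − 468·30² = 1 ✓
k=2:  x_2 = 649·649+468·30·30 = 842401,  y_2 = 649·30+30·649 = 38940
k=3:  x_3 = 649·842401+468·30·38940 = 1093435849,  y_3 = 649·38940+30·842401 = 50544090
k=4:  x_4 = 649·1093435849+468·30·50544090 = 1419278889601,  y_4 = 649·50544090+30·1093435849 = 65606189880
k=5:  x_5 = 649·1419278889601+468·30·65606189880 = 1842222905266249,  y_5 = 649·65606189880+30·1419278889601 = 85156783920150

649 30
842401 38940
1093435849 50544090
1419278889601 65606189880
1842222905266249 85156783920150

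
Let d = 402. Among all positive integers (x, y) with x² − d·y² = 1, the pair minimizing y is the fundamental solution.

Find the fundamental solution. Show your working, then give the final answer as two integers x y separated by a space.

401 20

√402 = [20; 20,40, …], period ℓ=2 (even) → k=1
step 0: (20, 1)  from 20·(1,0) + (0,1)
step 1: (401, 20)  from 20·(20,1) + (1,0)
(x₁, y₁) = (401, 20);  401² − 402·20² = 1 ✓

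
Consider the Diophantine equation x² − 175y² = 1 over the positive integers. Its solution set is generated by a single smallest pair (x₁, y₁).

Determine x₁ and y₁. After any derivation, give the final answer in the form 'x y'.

√175 → a₀=13, period (4,2,1,2,4,26); ℓ=6 even so k=5
a_0=13:  p_0=13·1+0=13,  q_0=13·0+1=1
…
a_4=2:  p_4=2·172+119=463,  q_4=2·13+9=35
a_5=4:  p_5=4·463+172=2024,  q_5=4·35+13=153
→ (2024, 153).  Check: 2024²=4096576, 175·153²=4096575, difference 1.

2024 153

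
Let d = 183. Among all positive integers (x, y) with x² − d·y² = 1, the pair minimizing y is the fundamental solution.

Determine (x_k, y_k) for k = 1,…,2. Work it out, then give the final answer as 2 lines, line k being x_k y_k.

d=183: √d = [13; 1,1,8,1,1,26] (ℓ=6, even), read p_5/q_5
i=0: a=13 ⇒ p=13, q=1
i=1: a=1 ⇒ p=14, q=1
…
i=4: a=1 ⇒ p=257, q=19
i=5: a=1 ⇒ p=487, q=36
→ (487, 36).  Check: 487²=237169, 183·36²=237168, difference 1.
n=2: (487,36)∘(487,36) = (487·487+183·36·36, 487·36+36·487) = (474337,35064)

487 36
474337 35064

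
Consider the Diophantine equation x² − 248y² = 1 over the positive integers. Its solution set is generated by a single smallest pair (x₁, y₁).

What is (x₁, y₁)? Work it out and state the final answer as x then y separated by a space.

√248 = [15; 1,2,1,30, …], period ℓ=4 (even) → k=3
k=0  a_k=15  p_k/q_k = 15/1
k=1  a_k=1  p_k/q_k = 16/1
k=2  a_k=2  p_k/q_k = 47/3
k=3  a_k=1  p_k/q_k = 63/4
fundamental: x₁=63, y₁=4  (since 3969 − 248·16 = 1)

63 4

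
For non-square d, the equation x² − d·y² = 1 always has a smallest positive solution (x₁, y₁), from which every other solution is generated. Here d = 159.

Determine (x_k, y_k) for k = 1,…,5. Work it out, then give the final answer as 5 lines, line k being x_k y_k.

1324 105
3505951 278040
9283756924 736249815
24583384828801 1949589232080
65096793742908124 5162511550298025

d=159: √d = [12; 1,1,1,1,3,1,1,1,1,24] (ℓ=10, even), read p_9/q_9
i=0: a=12 ⇒ p=12, q=1
…
i=2: a=1 ⇒ p=25, q=2
…
i=5: a=3 ⇒ p=227, q=18
i=6: a=1 ⇒ p=290, q=23
i=7: a=1 ⇒ p=517, q=41
i=8: a=1 ⇒ p=807, q=64
i=9: a=1 ⇒ p=1324, q=105
fundamental: x₁=1324, y₁=105  (since 1752976 − 159·11025 = 1)
k=2:  x_2 = 1324·1324+159·105·105 = 3505951,  y_2 = 1324·105+105·1324 = 278040
k=3:  x_3 = 1324·3505951+159·105·278040 = 9283756924,  y_3 = 1324·278040+105·3505951 = 736249815
k=4:  x_4 = 1324·9283756924+159·105·736249815 = 24583384828801,  y_4 = 1324·736249815+105·9283756924 = 1949589232080
k=5:  x_5 = 1324·24583384828801+159·105·1949589232080 = 65096793742908124,  y_5 = 1324·1949589232080+105·24583384828801 = 5162511550298025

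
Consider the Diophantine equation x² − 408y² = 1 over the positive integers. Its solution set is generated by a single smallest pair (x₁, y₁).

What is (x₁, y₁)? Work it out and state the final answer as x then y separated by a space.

d=408: √d = [20; 5,40] (ℓ=2, even), read p_1/q_1
i=0: a=20 ⇒ p=20, q=1
i=1: a=5 ⇒ p=101, q=5
→ (101, 5).  Check: 101²=10201, 408·5²=10200, difference 1.

101 5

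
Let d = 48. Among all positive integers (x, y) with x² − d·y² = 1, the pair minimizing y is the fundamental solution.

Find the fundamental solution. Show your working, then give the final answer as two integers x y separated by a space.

[6; 1,12] for √48; ℓ=2 ⇒ convergent index 1
k=0  a_k=6  p_k/q_k = 6/1
k=1  a_k=1  p_k/q_k = 7/1
→ (7, 1).  Check: 7²=49, 48·1²=48, difference 1.

7 1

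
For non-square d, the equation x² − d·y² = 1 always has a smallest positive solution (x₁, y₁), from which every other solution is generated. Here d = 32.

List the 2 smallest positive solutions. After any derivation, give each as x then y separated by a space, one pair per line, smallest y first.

17 3
577 102

[5; 1,1,1,10] for √32; ℓ=4 ⇒ convergent index 3
step 0: (5, 1)  from 5·(1,0) + (0,1)
…
step 2: (11, 2)  from 1·(6,1) + (5,1)
step 3: (17, 3)  from 1·(11,2) + (6,1)
→ (17, 3).  Check: 17²=289, 32·3²=288, difference 1.
k=2:  x_2 = 17·17+32·3·3 = 577,  y_2 = 17·3+3·17 = 102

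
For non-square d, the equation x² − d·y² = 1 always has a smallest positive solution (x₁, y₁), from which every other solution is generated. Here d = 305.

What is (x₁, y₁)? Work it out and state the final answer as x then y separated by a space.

√305 → a₀=17, period (2,6,2,34); ℓ=4 even so k=3
i=0: a=17 ⇒ p=17, q=1
i=1: a=2 ⇒ p=35, q=2
i=2: a=6 ⇒ p=227, q=13
i=3: a=2 ⇒ p=489, q=28
→ (489, 28).  Check: 489²=239121, 305·28²=239120, difference 1.

489 28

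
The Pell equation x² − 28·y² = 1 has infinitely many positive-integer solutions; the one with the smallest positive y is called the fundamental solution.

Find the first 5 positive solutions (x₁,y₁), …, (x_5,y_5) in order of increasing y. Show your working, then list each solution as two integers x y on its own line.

127 24
32257 6096
8193151 1548360
2081028097 393277344
528572943487 99890897016

√28 = [5; 3,2,3,10, …], period ℓ=4 (even) → k=3
i=0: a=5 ⇒ p=5, q=1
i=1: a=3 ⇒ p=16, q=3
i=2: a=2 ⇒ p=37, q=7
i=3: a=3 ⇒ p=127, q=24
(x₁, y₁) = (127, 24);  127² − 28·24² = 1 ✓
k=2:  x_2 = 127·127+28·24·24 = 32257,  y_2 = 127·24+24·127 = 6096
k=3:  x_3 = 127·32257+28·24·6096 = 8193151,  y_3 = 127·6096+24·32257 = 1548360
k=4:  x_4 = 127·8193151+28·24·1548360 = 2081028097,  y_4 = 127·1548360+24·8193151 = 393277344
k=5:  x_5 = 127·2081028097+28·24·393277344 = 528572943487,  y_5 = 127·393277344+24·2081028097 = 99890897016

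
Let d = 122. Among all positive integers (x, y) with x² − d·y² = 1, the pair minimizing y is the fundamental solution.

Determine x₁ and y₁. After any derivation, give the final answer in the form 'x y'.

d=122: √d = [11; 22] (ℓ=1, odd), read p_1/q_1
a_0=11:  p_0=11·1+0=11,  q_0=11·0+1=1
a_1=22:  p_1=22·11+1=243,  q_1=22·1+0=22
→ (243, 22).  Check: 243²=59049, 122·22²=59048, difference 1.

243 22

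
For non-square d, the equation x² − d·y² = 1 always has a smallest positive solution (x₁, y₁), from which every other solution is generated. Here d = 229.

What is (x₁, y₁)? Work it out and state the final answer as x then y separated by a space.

d=229: √d = [15; 7,1,1,7,30] (ℓ=5, odd), read p_9/q_9
a_0=15:  p_0=15·1+0=15,  q_0=15·0+1=1
…
a_2=1:  p_2=1·106+15=121,  q_2=1·7+1=8
a_3=1:  p_3=1·121+106=227,  q_3=1·8+7=15
a_4=7:  p_4=7·227+121=1710,  q_4=7·15+8=113
a_5=30:  p_5=30·1710+227=51527,  q_5=30·113+15=3405
a_6=7:  p_6=7·51527+1710=362399,  q_6=7·3405+113=23948
a_7=1:  p_7=1·362399+51527=413926,  q_7=1·23948+3405=27353
a_8=1:  p_8=1·413926+362399=776325,  q_8=1·27353+23948=51301
a_9=7:  p_9=7·776325+413926=5848201,  q_9=7·51301+27353=386460
→ (5848201, 386460).  Check: 5848201²=34201454936401, 229·386460²=34201454936400, difference 1.

5848201 386460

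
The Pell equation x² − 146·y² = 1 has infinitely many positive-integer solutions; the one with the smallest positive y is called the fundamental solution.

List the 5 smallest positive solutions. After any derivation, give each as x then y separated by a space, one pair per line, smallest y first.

145 12
42049 3480
12194065 1009188
3536236801 292661040
1025496478225 84870692412

[12; 12,24] for √146; ℓ=2 ⇒ convergent index 1
step 0: (12, 1)  from 12·(1,0) + (0,1)
step 1: (145, 12)  from 12·(12,1) + (1,0)
→ (145, 12).  Check: 145²=21025, 146·12²=21024, difference 1.
k=2:  x_2 = 145·145+146·12·12 = 42049,  y_2 = 145·12+12·145 = 3480
k=3:  x_3 = 145·42049+146·12·3480 = 12194065,  y_3 = 145·3480+12·42049 = 1009188
k=4:  x_4 = 145·12194065+146·12·1009188 = 3536236801,  y_4 = 145·1009188+12·12194065 = 292661040
k=5:  x_5 = 145·3536236801+146·12·292661040 = 1025496478225,  y_5 = 145·292661040+12·3536236801 = 84870692412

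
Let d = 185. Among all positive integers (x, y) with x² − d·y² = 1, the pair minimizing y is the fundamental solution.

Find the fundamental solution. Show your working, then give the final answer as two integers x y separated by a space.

√185 = [13; 1,1,1,1,26, …], period ℓ=5 (odd) → k=9
k=0  a_k=13  p_k/q_k = 13/1
…
k=8  a_k=1  p_k/q_k = 5563/409
k=9  a_k=1  p_k/q_k = 9249/680
(x₁, y₁) = (9249, 680);  9249² − 185·680² = 1 ✓

9249 680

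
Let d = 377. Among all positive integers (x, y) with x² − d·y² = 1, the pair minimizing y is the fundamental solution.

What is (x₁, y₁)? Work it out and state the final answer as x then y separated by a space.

233 12

√377 = [19; 2,2,2,38, …], period ℓ=4 (even) → k=3
i=0: a=19 ⇒ p=19, q=1
i=1: a=2 ⇒ p=39, q=2
i=2: a=2 ⇒ p=97, q=5
i=3: a=2 ⇒ p=233, q=12
fundamental: x₁=233, y₁=12  (since 54289 − 377·144 = 1)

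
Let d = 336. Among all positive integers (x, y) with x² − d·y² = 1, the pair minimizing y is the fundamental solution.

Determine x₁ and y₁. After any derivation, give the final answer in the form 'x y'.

55 3

√336 → a₀=18, period (3,36); ℓ=2 even so k=1
i=0: a=18 ⇒ p=18, q=1
i=1: a=3 ⇒ p=55, q=3
(x₁, y₁) = (55, 3);  55² − 336·3² = 1 ✓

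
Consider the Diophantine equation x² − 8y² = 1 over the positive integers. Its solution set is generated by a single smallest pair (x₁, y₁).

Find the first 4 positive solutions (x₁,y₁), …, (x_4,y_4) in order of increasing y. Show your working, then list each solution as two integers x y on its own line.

√8 = [2; 1,4, …], period ℓ=2 (even) → k=1
i=0: a=2 ⇒ p=2, q=1
i=1: a=1 ⇒ p=3, q=1
(x₁, y₁) = (3, 1);  3² − 8·1² = 1 ✓
(x_2, y_2) = (3·3 + 8·1·1, 3·1 + 1·3) = (17, 6)
(x_3, y_3) = (3·17 + 8·1·6, 3·6 + 1·17) = (99, 35)
(x_4, y_4) = (3·99 + 8·1·35, 3·35 + 1·99) = (577, 204)

3 1
17 6
99 35
577 204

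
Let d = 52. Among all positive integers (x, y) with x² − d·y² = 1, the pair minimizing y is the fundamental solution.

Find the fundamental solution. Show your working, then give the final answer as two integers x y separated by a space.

649 90

√52 → a₀=7, period (4,1,2,1,4,14); ℓ=6 even so k=5
step 0: (7, 1)  from 7·(1,0) + (0,1)
step 1: (29, 4)  from 4·(7,1) + (1,0)
…
step 4: (137, 19)  from 1·(101,14) + (36,5)
step 5: (649, 90)  from 4·(137,19) + (101,14)
(x₁, y₁) = (649, 90);  649² − 52·90² = 1 ✓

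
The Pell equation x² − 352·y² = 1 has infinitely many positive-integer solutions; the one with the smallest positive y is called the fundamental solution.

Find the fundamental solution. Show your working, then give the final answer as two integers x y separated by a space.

77617 4137

d=352: √d = [18; 1,3,5,9,5,3,1,36] (ℓ=8, even), read p_7/q_7
step 0: (18, 1)  from 18·(1,0) + (0,1)
…
step 4: (3621, 193)  from 9·(394,21) + (75,4)
step 5: (18499, 986)  from 5·(3621,193) + (394,21)
step 6: (59118, 3151)  from 3·(18499,986) + (3621,193)
step 7: (77617, 4137)  from 1·(59118,3151) + (18499,986)
(x₁, y₁) = (77617, 4137);  77617² − 352·4137² = 1 ✓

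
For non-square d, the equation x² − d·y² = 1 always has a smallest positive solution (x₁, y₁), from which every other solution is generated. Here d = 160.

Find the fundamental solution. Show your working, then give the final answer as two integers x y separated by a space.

721 57

[12; 1,1,1,5,1,1,1,24] for √160; ℓ=8 ⇒ convergent index 7
k=0  a_k=12  p_k/q_k = 12/1
k=1  a_k=1  p_k/q_k = 13/1
k=2  a_k=1  p_k/q_k = 25/2
…
k=5  a_k=1  p_k/q_k = 253/20
k=6  a_k=1  p_k/q_k = 468/37
k=7  a_k=1  p_k/q_k = 721/57
fundamental: x₁=721, y₁=57  (since 519841 − 160·3249 = 1)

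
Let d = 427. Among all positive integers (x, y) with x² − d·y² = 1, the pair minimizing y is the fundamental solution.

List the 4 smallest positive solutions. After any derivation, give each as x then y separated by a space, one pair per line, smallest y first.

√427 = [20; 1,1,1,40, …], period ℓ=4 (even) → k=3
k=0  a_k=20  p_k/q_k = 20/1
…
k=2  a_k=1  p_k/q_k = 41/2
k=3  a_k=1  p_k/q_k = 62/3
→ (62, 3).  Check: 62²=3844, 427·3²=3843, difference 1.
n=2: (62,3)∘(62,3) = (62·62+427·3·3, 62·3+3·62) = (7687,372)
n=3: (7687,372)∘(62,3) = (62·7687+427·3·372, 62·372+3·7687) = (953126,46125)
n=4: (953126,46125)∘(62,3) = (62·953126+427·3·46125, 62·46125+3·953126) = (118179937,5719128)

62 3
7687 372
953126 46125
118179937 5719128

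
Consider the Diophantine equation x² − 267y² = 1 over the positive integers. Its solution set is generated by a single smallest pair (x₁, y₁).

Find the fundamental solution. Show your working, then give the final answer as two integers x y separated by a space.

d=267: √d = [16; 2,1,15,1,2,32] (ℓ=6, even), read p_5/q_5
k=0  a_k=16  p_k/q_k = 16/1
…
k=2  a_k=1  p_k/q_k = 49/3
…
k=4  a_k=1  p_k/q_k = 817/50
k=5  a_k=2  p_k/q_k = 2402/147
→ (2402, 147).  Check: 2402²=5769604, 267·147²=5769603, difference 1.

2402 147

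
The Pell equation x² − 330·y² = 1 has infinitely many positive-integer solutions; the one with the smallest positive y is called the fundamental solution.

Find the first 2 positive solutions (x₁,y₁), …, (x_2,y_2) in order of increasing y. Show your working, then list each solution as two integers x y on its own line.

109 6
23761 1308

√330 → a₀=18, period (6,36); ℓ=2 even so k=1
a_0=18:  p_0=18·1+0=18,  q_0=18·0+1=1
a_1=6:  p_1=6·18+1=109,  q_1=6·1+0=6
(x₁, y₁) = (109, 6);  109² − 330·6² = 1 ✓
k=2:  x_2 = 109·109+330·6·6 = 23761,  y_2 = 109·6+6·109 = 1308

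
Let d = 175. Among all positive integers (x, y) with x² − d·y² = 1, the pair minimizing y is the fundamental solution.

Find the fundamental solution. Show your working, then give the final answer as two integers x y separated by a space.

2024 153

√175 = [13; 4,2,1,2,4,26, …], period ℓ=6 (even) → k=5
step 0: (13, 1)  from 13·(1,0) + (0,1)
step 1: (53, 4)  from 4·(13,1) + (1,0)
step 2: (119, 9)  from 2·(53,4) + (13,1)
step 3: (172, 13)  from 1·(119,9) + (53,4)
step 4: (463, 35)  from 2·(172,13) + (119,9)
step 5: (2024, 153)  from 4·(463,35) + (172,13)
fundamental: x₁=2024, y₁=153  (since 4096576 − 175·23409 = 1)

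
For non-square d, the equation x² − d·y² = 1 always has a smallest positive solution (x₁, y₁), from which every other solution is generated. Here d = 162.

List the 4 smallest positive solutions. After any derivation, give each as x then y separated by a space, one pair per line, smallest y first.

19601 1540
768398401 60371080
30122754096401 2366667076620
1180872205318713601 92778082677286160

√162 = [12; 1,2,1,2,12,2,1,2,1,24, …], period ℓ=10 (even) → k=9
step 0: (12, 1)  from 12·(1,0) + (0,1)
step 1: (13, 1)  from 1·(12,1) + (1,0)
step 2: (38, 3)  from 2·(13,1) + (12,1)
…
step 4: (140, 11)  from 2·(51,4) + (38,3)
step 5: (1731, 136)  from 12·(140,11) + (51,4)
step 6: (3602, 283)  from 2·(1731,136) + (140,11)
step 7: (5333, 419)  from 1·(3602,283) + (1731,136)
step 8: (14268, 1121)  from 2·(5333,419) + (3602,283)
step 9: (19601, 1540)  from 1·(14268,1121) + (5333,419)
(x₁, y₁) = (19601, 1540);  19601² − 162·1540² = 1 ✓
k=2:  x_2 = 19601·19601+162·1540·1540 = 768398401,  y_2 = 19601·1540+1540·19601 = 60371080
k=3:  x_3 = 19601·768398401+162·1540·60371080 = 30122754096401,  y_3 = 19601·60371080+1540·768398401 = 2366667076620
k=4:  x_4 = 19601·30122754096401+162·1540·2366667076620 = 1180872205318713601,  y_4 = 19601·2366667076620+1540·30122754096401 = 92778082677286160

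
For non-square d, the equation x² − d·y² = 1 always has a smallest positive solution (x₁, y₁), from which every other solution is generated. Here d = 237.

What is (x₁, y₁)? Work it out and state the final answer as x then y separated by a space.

228151 14820

√237 → a₀=15, period (2,1,1,7,10,7,1,1,2,30); ℓ=10 even so k=9
k=0  a_k=15  p_k/q_k = 15/1
k=1  a_k=2  p_k/q_k = 31/2
k=2  a_k=1  p_k/q_k = 46/3
k=3  a_k=1  p_k/q_k = 77/5
k=4  a_k=7  p_k/q_k = 585/38
…
k=8  a_k=1  p_k/q_k = 90075/5851
k=9  a_k=2  p_k/q_k = 228151/14820
(x₁, y₁) = (228151, 14820);  228151² − 237·14820² = 1 ✓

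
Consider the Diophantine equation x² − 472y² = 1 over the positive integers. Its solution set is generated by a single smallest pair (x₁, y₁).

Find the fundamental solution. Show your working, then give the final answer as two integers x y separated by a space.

306917 14127

[21; 1,2,1,1,1,…,2,1,42] for √472; ℓ=14 ⇒ convergent index 13
k=0  a_k=21  p_k/q_k = 21/1
k=1  a_k=1  p_k/q_k = 22/1
k=2  a_k=2  p_k/q_k = 65/3
…
k=4  a_k=1  p_k/q_k = 152/7
k=5  a_k=1  p_k/q_k = 239/11
k=6  a_k=4  p_k/q_k = 1108/51
…
k=8  a_k=4  p_k/q_k = 24224/1115
…
k=10  a_k=1  p_k/q_k = 54227/2496
k=11  a_k=1  p_k/q_k = 84230/3877
k=12  a_k=2  p_k/q_k = 222687/10250
k=13  a_k=1  p_k/q_k = 306917/14127
(x₁, y₁) = (306917, 14127);  306917² − 472·14127² = 1 ✓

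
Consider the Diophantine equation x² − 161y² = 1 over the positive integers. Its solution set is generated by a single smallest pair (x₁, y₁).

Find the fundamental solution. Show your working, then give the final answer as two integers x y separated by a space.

11775 928

√161 = [12; 1,2,4,1,2,1,4,2,1,24, …], period ℓ=10 (even) → k=9
k=0  a_k=12  p_k/q_k = 12/1
k=1  a_k=1  p_k/q_k = 13/1
k=2  a_k=2  p_k/q_k = 38/3
…
k=5  a_k=2  p_k/q_k = 571/45
k=6  a_k=1  p_k/q_k = 774/61
k=7  a_k=4  p_k/q_k = 3667/289
k=8  a_k=2  p_k/q_k = 8108/639
k=9  a_k=1  p_k/q_k = 11775/928
→ (11775, 928).  Check: 11775²=138650625, 161·928²=138650624, difference 1.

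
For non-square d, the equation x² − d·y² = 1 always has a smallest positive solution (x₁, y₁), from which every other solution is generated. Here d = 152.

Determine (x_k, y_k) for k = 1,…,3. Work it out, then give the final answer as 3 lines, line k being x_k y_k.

d=152: √d = [12; 3,24] (ℓ=2, even), read p_1/q_1
i=0: a=12 ⇒ p=12, q=1
i=1: a=3 ⇒ p=37, q=3
fundamental: x₁=37, y₁=3  (since 1369 − 152·9 = 1)
(x_2, y_2) = (37·37 + 152·3·3, 37·3 + 3·37) = (2737, 222)
(x_3, y_3) = (37·2737 + 152·3·222, 37·222 + 3·2737) = (202501, 16425)

37 3
2737 222
202501 16425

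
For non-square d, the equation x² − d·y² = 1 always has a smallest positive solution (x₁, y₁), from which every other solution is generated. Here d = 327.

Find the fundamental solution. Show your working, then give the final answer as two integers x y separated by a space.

√327 → a₀=18, period (12,36); ℓ=2 even so k=1
k=0  a_k=18  p_k/q_k = 18/1
k=1  a_k=12  p_k/q_k = 217/12
→ (217, 12).  Check: 217²=47089, 327·12²=47088, difference 1.

217 12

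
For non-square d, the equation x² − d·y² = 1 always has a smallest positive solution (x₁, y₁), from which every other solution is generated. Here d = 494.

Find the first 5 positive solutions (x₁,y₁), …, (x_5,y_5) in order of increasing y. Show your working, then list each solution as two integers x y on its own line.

d=494: √d = [22; 4,2,2,1,2,1,2,2,4,44] (ℓ=10, even), read p_9/q_9
a_0=22:  p_0=22·1+0=22,  q_0=22·0+1=1
…
a_2=2:  p_2=2·89+22=200,  q_2=2·4+1=9
a_3=2:  p_3=2·200+89=489,  q_3=2·9+4=22
a_4=1:  p_4=1·489+200=689,  q_4=1·22+9=31
a_5=2:  p_5=2·689+489=1867,  q_5=2·31+22=84
a_6=1:  p_6=1·1867+689=2556,  q_6=1·84+31=115
…
a_8=2:  p_8=2·6979+2556=16514,  q_8=2·314+115=743
a_9=4:  p_9=4·16514+6979=73035,  q_9=4·743+314=3286
fundamental: x₁=73035, y₁=3286  (since 5334111225 − 494·10797796 = 1)
k=2:  x_2 = 73035·73035+494·3286·3286 = 10668222449,  y_2 = 73035·3286+3286·73035 = 479986020
k=3:  x_3 = 73035·10668222449+494·3286·479986020 = 1558307253052395,  y_3 = 73035·479986020+3286·10668222449 = 70111557938114
k=4:  x_4 = 73035·1558307253052395+494·3286·70111557938114 = 227621940442695115201,  y_4 = 73035·70111557938114+3286·1558307253052395 = 10241195267540325960
k=5:  x_5 = 73035·227621940442695115201+494·3286·10241195267540325960 = 33248736838906168224357675,  y_5 = 73035·10241195267540325960+3286·227621940442695115201 = 1495931392659503855039086

73035 3286
10668222449 479986020
1558307253052395 70111557938114
227621940442695115201 10241195267540325960
33248736838906168224357675 1495931392659503855039086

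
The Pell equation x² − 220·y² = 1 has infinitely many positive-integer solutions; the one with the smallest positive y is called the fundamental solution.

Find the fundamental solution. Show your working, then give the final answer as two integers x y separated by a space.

d=220: √d = [14; 1,4,1,28] (ℓ=4, even), read p_3/q_3
step 0: (14, 1)  from 14·(1,0) + (0,1)
step 1: (15, 1)  from 1·(14,1) + (1,0)
step 2: (74, 5)  from 4·(15,1) + (14,1)
step 3: (89, 6)  from 1·(74,5) + (15,1)
(x₁, y₁) = (89, 6);  89² − 220·6² = 1 ✓

89 6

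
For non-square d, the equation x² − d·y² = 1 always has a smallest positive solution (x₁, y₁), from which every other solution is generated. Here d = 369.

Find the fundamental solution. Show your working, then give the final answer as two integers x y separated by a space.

[19; 4,1,3,2,7,4,7,2,3,1,4,38] for √369; ℓ=12 ⇒ convergent index 11
i=0: a=19 ⇒ p=19, q=1
i=1: a=4 ⇒ p=77, q=4
…
i=5: a=7 ⇒ p=6147, q=320
…
i=7: a=7 ⇒ p=184045, q=9581
i=8: a=2 ⇒ p=393504, q=20485
i=9: a=3 ⇒ p=1364557, q=71036
i=10: a=1 ⇒ p=1758061, q=91521
i=11: a=4 ⇒ p=8396801, q=437120
(x₁, y₁) = (8396801, 437120);  8396801² − 369·437120² = 1 ✓

8396801 437120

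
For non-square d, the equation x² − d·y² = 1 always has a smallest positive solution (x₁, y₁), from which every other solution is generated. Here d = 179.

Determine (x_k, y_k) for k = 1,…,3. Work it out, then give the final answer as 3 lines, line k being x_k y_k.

d=179: √d = [13; 2,1,1,1,3,…,1,2,26] (ℓ=14, even), read p_13/q_13
i=0: a=13 ⇒ p=13, q=1
…
i=2: a=1 ⇒ p=40, q=3
…
i=6: a=5 ⇒ p=2047, q=153
…
i=9: a=3 ⇒ p=438125, q=32747
…
i=12: a=1 ⇒ p=1588459, q=118727
i=13: a=2 ⇒ p=4190210, q=313191
→ (4190210, 313191).  Check: 4190210²=17557859844100, 179·313191²=17557859844099, difference 1.
(4190210+313191√179)^2 = 35115719688199 + 2624672120220√179
(4190210+313191√179)^3 = 294284479589372473370 + 21995854729733779209√179

4190210 313191
35115719688199 2624672120220
294284479589372473370 21995854729733779209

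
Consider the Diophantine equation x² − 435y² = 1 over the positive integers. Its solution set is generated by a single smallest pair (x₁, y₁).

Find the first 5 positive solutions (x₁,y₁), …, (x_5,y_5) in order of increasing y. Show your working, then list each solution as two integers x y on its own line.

[20; 1,5,1,40] for √435; ℓ=4 ⇒ convergent index 3
i=0: a=20 ⇒ p=20, q=1
…
i=2: a=5 ⇒ p=125, q=6
i=3: a=1 ⇒ p=146, q=7
→ (146, 7).  Check: 146²=21316, 435·7²=21315, difference 1.
n=2: (146,7)∘(146,7) = (146·146+435·7·7, 146·7+7·146) = (42631,2044)
n=3: (42631,2044)∘(146,7) = (146·42631+435·7·2044, 146·2044+7·42631) = (12448106,596841)
n=4: (12448106,596841)∘(146,7) = (146·12448106+435·7·596841, 146·596841+7·12448106) = (3634804321,174275528)
n=5: (3634804321,174275528)∘(146,7) = (146·3634804321+435·7·174275528, 146·174275528+7·3634804321) = (1061350413626,50887857335)

146 7
42631 2044
12448106 596841
3634804321 174275528
1061350413626 50887857335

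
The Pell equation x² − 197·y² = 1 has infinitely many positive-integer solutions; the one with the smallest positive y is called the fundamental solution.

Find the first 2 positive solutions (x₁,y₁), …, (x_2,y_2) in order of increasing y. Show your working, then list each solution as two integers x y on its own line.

393 28
308897 22008

√197 → a₀=14, period (28); ℓ=1 odd so k=1
i=0: a=14 ⇒ p=14, q=1
i=1: a=28 ⇒ p=393, q=28
fundamental: x₁=393, y₁=28  (since 154449 − 197·784 = 1)
k=2:  x_2 = 393·393+197·28·28 = 308897,  y_2 = 393·28+28·393 = 22008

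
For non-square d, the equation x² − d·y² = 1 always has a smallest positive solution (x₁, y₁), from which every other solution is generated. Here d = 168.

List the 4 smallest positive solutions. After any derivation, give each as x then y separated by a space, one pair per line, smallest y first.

13 1
337 26
8749 675
227137 17524

√168 → a₀=12, period (1,24); ℓ=2 even so k=1
i=0: a=12 ⇒ p=12, q=1
i=1: a=1 ⇒ p=13, q=1
(x₁, y₁) = (13, 1);  13² − 168·1² = 1 ✓
k=2:  x_2 = 13·13+168·1·1 = 337,  y_2 = 13·1+1·13 = 26
k=3:  x_3 = 13·337+168·1·26 = 8749,  y_3 = 13·26+1·337 = 675
k=4:  x_4 = 13·8749+168·1·675 = 227137,  y_4 = 13·675+1·8749 = 17524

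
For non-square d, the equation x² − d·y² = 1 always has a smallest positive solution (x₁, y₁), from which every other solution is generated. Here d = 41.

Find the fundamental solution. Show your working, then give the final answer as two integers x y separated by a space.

√41 → a₀=6, period (2,2,12); ℓ=3 odd so k=5
i=0: a=6 ⇒ p=6, q=1
i=1: a=2 ⇒ p=13, q=2
…
i=3: a=12 ⇒ p=397, q=62
i=4: a=2 ⇒ p=826, q=129
i=5: a=2 ⇒ p=2049, q=320
→ (2049, 320).  Check: 2049²=4198401, 41·320²=4198400, difference 1.

2049 320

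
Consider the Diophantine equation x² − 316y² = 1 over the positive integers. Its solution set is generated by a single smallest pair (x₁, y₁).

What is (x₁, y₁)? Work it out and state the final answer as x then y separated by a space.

√316 = [17; 1,3,2,8,2,3,1,34, …], period ℓ=8 (even) → k=7
a_0=17:  p_0=17·1+0=17,  q_0=17·0+1=1
…
a_2=3:  p_2=3·18+17=71,  q_2=3·1+1=4
…
a_4=8:  p_4=8·160+71=1351,  q_4=8·9+4=76
…
a_6=3:  p_6=3·2862+1351=9937,  q_6=3·161+76=559
a_7=1:  p_7=1·9937+2862=12799,  q_7=1·559+161=720
→ (12799, 720).  Check: 12799²=163814401, 316·720²=163814400, difference 1.

12799 720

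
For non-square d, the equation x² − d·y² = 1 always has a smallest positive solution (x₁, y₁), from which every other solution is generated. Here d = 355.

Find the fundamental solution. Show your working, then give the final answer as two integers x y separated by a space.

[18; 1,5,3,3,1,6,1,3,3,5,1,36] for √355; ℓ=12 ⇒ convergent index 11
a_0=18:  p_0=18·1+0=18,  q_0=18·0+1=1
a_1=1:  p_1=1·18+1=19,  q_1=1·1+0=1
a_2=5:  p_2=5·19+18=113,  q_2=5·1+1=6
…
a_4=3:  p_4=3·358+113=1187,  q_4=3·19+6=63
…
a_6=6:  p_6=6·1545+1187=10457,  q_6=6·82+63=555
…
a_9=3:  p_9=3·46463+12002=151391,  q_9=3·2466+637=8035
a_10=5:  p_10=5·151391+46463=803418,  q_10=5·8035+2466=42641
a_11=1:  p_11=1·803418+151391=954809,  q_11=1·42641+8035=50676
(x₁, y₁) = (954809, 50676);  954809² − 355·50676² = 1 ✓

954809 50676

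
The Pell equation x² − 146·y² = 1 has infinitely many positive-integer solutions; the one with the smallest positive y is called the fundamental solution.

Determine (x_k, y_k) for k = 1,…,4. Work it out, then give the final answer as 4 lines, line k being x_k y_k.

145 12
42049 3480
12194065 1009188
3536236801 292661040

[12; 12,24] for √146; ℓ=2 ⇒ convergent index 1
k=0  a_k=12  p_k/q_k = 12/1
k=1  a_k=12  p_k/q_k = 145/12
(x₁, y₁) = (145, 12);  145² − 146·12² = 1 ✓
(145+12√146)^2 = 42049 + 3480√146
(145+12√146)^3 = 12194065 + 1009188√146
(145+12√146)^4 = 3536236801 + 292661040√146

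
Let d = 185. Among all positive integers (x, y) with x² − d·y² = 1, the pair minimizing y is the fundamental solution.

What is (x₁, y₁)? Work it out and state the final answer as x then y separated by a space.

√185 → a₀=13, period (1,1,1,1,26); ℓ=5 odd so k=9
i=0: a=13 ⇒ p=13, q=1
i=1: a=1 ⇒ p=14, q=1
i=2: a=1 ⇒ p=27, q=2
i=3: a=1 ⇒ p=41, q=3
i=4: a=1 ⇒ p=68, q=5
i=5: a=26 ⇒ p=1809, q=133
…
i=8: a=1 ⇒ p=5563, q=409
i=9: a=1 ⇒ p=9249, q=680
(x₁, y₁) = (9249, 680);  9249² − 185·680² = 1 ✓

9249 680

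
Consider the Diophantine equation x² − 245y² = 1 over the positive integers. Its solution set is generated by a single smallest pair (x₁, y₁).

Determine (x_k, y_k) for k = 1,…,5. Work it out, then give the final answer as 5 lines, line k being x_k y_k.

[15; 1,1,1,7,6,7,1,1,1,30] for √245; ℓ=10 ⇒ convergent index 9
i=0: a=15 ⇒ p=15, q=1
…
i=2: a=1 ⇒ p=31, q=2
…
i=8: a=1 ⇒ p=33825, q=2161
i=9: a=1 ⇒ p=51841, q=3312
(x₁, y₁) = (51841, 3312);  51841² − 245·3312² = 1 ✓
k=2:  x_2 = 51841·51841+245·3312·3312 = 5374978561,  y_2 = 51841·3312+3312·51841 = 343394784
k=3:  x_3 = 51841·5374978561+245·3312·343394784 = 557288527109761,  y_3 = 51841·343394784+3312·5374978561 = 35603857991376
k=4:  x_4 = 51841·557288527109761+245·3312·35603857991376 = 57780789062419261441,  y_4 = 51841·35603857991376+3312·557288527109761 = 3691479203918451648
k=5:  x_5 = 51841·57780789062419261441+245·3312·3691479203918451648 = 5990827771012465337616001,  y_5 = 51841·3691479203918451648+3312·57780789062419261441 = 382739946785069045776560

51841 3312
5374978561 343394784
557288527109761 35603857991376
57780789062419261441 3691479203918451648
5990827771012465337616001 382739946785069045776560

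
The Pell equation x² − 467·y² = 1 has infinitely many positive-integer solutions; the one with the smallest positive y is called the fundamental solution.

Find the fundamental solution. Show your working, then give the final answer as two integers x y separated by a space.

d=467: √d = [21; 1,1,1,1,3,…,1,1,42] (ℓ=14, even), read p_13/q_13
a_0=21:  p_0=21·1+0=21,  q_0=21·0+1=1
a_1=1:  p_1=1·21+1=22,  q_1=1·1+0=1
…
a_5=3:  p_5=3·108+65=389,  q_5=3·5+3=18
a_6=3:  p_6=3·389+108=1275,  q_6=3·18+5=59
a_7=21:  p_7=21·1275+389=27164,  q_7=21·59+18=1257
a_8=3:  p_8=3·27164+1275=82767,  q_8=3·1257+59=3830
a_9=3:  p_9=3·82767+27164=275465,  q_9=3·3830+1257=12747
a_10=1:  p_10=1·275465+82767=358232,  q_10=1·12747+3830=16577
a_11=1:  p_11=1·358232+275465=633697,  q_11=1·16577+12747=29324
a_12=1:  p_12=1·633697+358232=991929,  q_12=1·29324+16577=45901
a_13=1:  p_13=1·991929+633697=1625626,  q_13=1·45901+29324=75225
fundamental: x₁=1625626, y₁=75225  (since 2642659891876 − 467·5658800625 = 1)

1625626 75225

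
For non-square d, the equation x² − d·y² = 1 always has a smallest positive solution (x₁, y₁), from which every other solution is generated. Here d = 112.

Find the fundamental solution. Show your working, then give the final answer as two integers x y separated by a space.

√112 → a₀=10, period (1,1,2,1,1,20); ℓ=6 even so k=5
k=0  a_k=10  p_k/q_k = 10/1
k=1  a_k=1  p_k/q_k = 11/1
k=2  a_k=1  p_k/q_k = 21/2
k=3  a_k=2  p_k/q_k = 53/5
k=4  a_k=1  p_k/q_k = 74/7
k=5  a_k=1  p_k/q_k = 127/12
(x₁, y₁) = (127, 12);  127² − 112·12² = 1 ✓

127 12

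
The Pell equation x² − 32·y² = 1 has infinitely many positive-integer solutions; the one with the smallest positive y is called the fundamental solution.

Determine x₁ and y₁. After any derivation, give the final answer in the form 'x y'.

√32 → a₀=5, period (1,1,1,10); ℓ=4 even so k=3
i=0: a=5 ⇒ p=5, q=1
…
i=2: a=1 ⇒ p=11, q=2
i=3: a=1 ⇒ p=17, q=3
fundamental: x₁=17, y₁=3  (since 289 − 32·9 = 1)

17 3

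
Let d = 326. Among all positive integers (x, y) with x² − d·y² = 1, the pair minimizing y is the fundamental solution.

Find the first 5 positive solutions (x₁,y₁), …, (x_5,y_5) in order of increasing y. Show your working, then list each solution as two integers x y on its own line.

d=326: √d = [18; 18,36] (ℓ=2, even), read p_1/q_1
i=0: a=18 ⇒ p=18, q=1
i=1: a=18 ⇒ p=325, q=18
(x₁, y₁) = (325, 18);  325² − 326·18² = 1 ✓
n=2: (325,18)∘(325,18) = (325·325+326·18·18, 325·18+18·325) = (211249,11700)
n=3: (211249,11700)∘(325,18) = (325·211249+326·18·11700, 325·11700+18·211249) = (137311525,7604982)
n=4: (137311525,7604982)∘(325,18) = (325·137311525+326·18·7604982, 325·7604982+18·137311525) = (89252280001,4943226600)
n=5: (89252280001,4943226600)∘(325,18) = (325·89252280001+326·18·4943226600, 325·4943226600+18·89252280001) = (58013844689125,3213089685018)

325 18
211249 11700
137311525 7604982
89252280001 4943226600
58013844689125 3213089685018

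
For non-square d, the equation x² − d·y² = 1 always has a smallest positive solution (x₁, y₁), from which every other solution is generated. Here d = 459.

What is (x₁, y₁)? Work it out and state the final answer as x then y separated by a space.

499850 23331

d=459: √d = [21; 2,2,1,4,21,4,1,2,2,42] (ℓ=10, even), read p_9/q_9
k=0  a_k=21  p_k/q_k = 21/1
k=1  a_k=2  p_k/q_k = 43/2
k=2  a_k=2  p_k/q_k = 107/5
…
k=4  a_k=4  p_k/q_k = 707/33
…
k=7  a_k=1  p_k/q_k = 75692/3533
k=8  a_k=2  p_k/q_k = 212079/9899
k=9  a_k=2  p_k/q_k = 499850/23331
→ (499850, 23331).  Check: 499850²=249850022500, 459·23331²=249850022499, difference 1.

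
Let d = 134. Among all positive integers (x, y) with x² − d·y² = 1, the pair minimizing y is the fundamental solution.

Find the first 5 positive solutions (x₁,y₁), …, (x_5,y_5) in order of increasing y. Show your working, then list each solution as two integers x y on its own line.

145925 12606
42588211249 3679061100
12429369452874725 1073733982022394
3627511474778900280001 313369262649556627800
1058689223901792677265417125 91456819303199367841407606

√134 → a₀=11, period (1,1,2,1,3,…,1,1,22); ℓ=14 even so k=13
a_0=11:  p_0=11·1+0=11,  q_0=11·0+1=1
a_1=1:  p_1=1·11+1=12,  q_1=1·1+0=1
a_2=1:  p_2=1·12+11=23,  q_2=1·1+1=2
a_3=2:  p_3=2·23+12=58,  q_3=2·2+1=5
a_4=1:  p_4=1·58+23=81,  q_4=1·5+2=7
…
a_6=1:  p_6=1·301+81=382,  q_6=1·26+7=33
…
a_10=1:  p_10=1·17630+4503=22133,  q_10=1·1523+389=1912
a_11=2:  p_11=2·22133+17630=61896,  q_11=2·1912+1523=5347
a_12=1:  p_12=1·61896+22133=84029,  q_12=1·5347+1912=7259
a_13=1:  p_13=1·84029+61896=145925,  q_13=1·7259+5347=12606
→ (145925, 12606).  Check: 145925²=21294105625, 134·12606²=21294105624, difference 1.
(x_2, y_2) = (145925·145925 + 134·12606·12606, 145925·12606 + 12606·145925) = (42588211249, 3679061100)
(x_3, y_3) = (145925·42588211249 + 134·12606·3679061100, 145925·3679061100 + 12606·42588211249) = (12429369452874725, 1073733982022394)
(x_4, y_4) = (145925·12429369452874725 + 134·12606·1073733982022394, 145925·1073733982022394 + 12606·12429369452874725) = (3627511474778900280001, 313369262649556627800)
(x_5, y_5) = (145925·3627511474778900280001 + 134·12606·313369262649556627800, 145925·313369262649556627800 + 12606·3627511474778900280001) = (1058689223901792677265417125, 91456819303199367841407606)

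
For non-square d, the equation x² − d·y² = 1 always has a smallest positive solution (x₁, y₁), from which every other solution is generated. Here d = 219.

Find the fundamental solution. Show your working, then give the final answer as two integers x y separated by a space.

d=219: √d = [14; 1,3,1,28] (ℓ=4, even), read p_3/q_3
a_0=14:  p_0=14·1+0=14,  q_0=14·0+1=1
a_1=1:  p_1=1·14+1=15,  q_1=1·1+0=1
a_2=3:  p_2=3·15+14=59,  q_2=3·1+1=4
a_3=1:  p_3=1·59+15=74,  q_3=1·4+1=5
→ (74, 5).  Check: 74²=5476, 219·5²=5475, difference 1.

74 5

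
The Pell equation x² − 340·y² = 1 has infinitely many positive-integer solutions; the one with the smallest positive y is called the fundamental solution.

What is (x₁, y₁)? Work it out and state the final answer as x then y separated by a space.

285769 15498

d=340: √d = [18; 2,3,1,1,1,…,3,2,36] (ℓ=14, even), read p_13/q_13
a_0=18:  p_0=18·1+0=18,  q_0=18·0+1=1
…
a_3=1:  p_3=1·129+37=166,  q_3=1·7+2=9
…
a_5=1:  p_5=1·295+166=461,  q_5=1·16+9=25
a_6=1:  p_6=1·461+295=756,  q_6=1·25+16=41
…
a_8=1:  p_8=1·6509+756=7265,  q_8=1·353+41=394
…
a_11=1:  p_11=1·21039+13774=34813,  q_11=1·1141+747=1888
a_12=3:  p_12=3·34813+21039=125478,  q_12=3·1888+1141=6805
a_13=2:  p_13=2·125478+34813=285769,  q_13=2·6805+1888=15498
→ (285769, 15498).  Check: 285769²=81663921361, 340·15498²=81663921360, difference 1.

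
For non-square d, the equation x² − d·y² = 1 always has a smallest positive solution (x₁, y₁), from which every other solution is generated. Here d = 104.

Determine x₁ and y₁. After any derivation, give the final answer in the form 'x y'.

51 5

d=104: √d = [10; 5,20] (ℓ=2, even), read p_1/q_1
i=0: a=10 ⇒ p=10, q=1
i=1: a=5 ⇒ p=51, q=5
(x₁, y₁) = (51, 5);  51² − 104·5² = 1 ✓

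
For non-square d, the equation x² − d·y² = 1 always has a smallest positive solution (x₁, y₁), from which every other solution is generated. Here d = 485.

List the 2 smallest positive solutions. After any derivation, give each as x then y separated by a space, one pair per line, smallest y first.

d=485: √d = [22; 44] (ℓ=1, odd), read p_1/q_1
step 0: (22, 1)  from 22·(1,0) + (0,1)
step 1: (969, 44)  from 44·(22,1) + (1,0)
→ (969, 44).  Check: 969²=938961, 485·44²=938960, difference 1.
(x_2, y_2) = (969·969 + 485·44·44, 969·44 + 44·969) = (1877921, 85272)

969 44
1877921 85272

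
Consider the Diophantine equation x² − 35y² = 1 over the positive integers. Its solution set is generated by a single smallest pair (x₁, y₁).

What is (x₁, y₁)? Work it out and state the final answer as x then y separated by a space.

√35 → a₀=5, period (1,10); ℓ=2 even so k=1
k=0  a_k=5  p_k/q_k = 5/1
k=1  a_k=1  p_k/q_k = 6/1
(x₁, y₁) = (6, 1);  6² − 35·1² = 1 ✓

6 1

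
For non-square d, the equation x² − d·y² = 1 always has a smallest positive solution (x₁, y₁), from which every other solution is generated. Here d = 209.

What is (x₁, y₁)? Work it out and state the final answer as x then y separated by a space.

d=209: √d = [14; 2,5,3,2,3,5,2,28] (ℓ=8, even), read p_7/q_7
a_0=14:  p_0=14·1+0=14,  q_0=14·0+1=1
…
a_4=2:  p_4=2·506+159=1171,  q_4=2·35+11=81
…
a_6=5:  p_6=5·4019+1171=21266,  q_6=5·278+81=1471
a_7=2:  p_7=2·21266+4019=46551,  q_7=2·1471+278=3220
→ (46551, 3220).  Check: 46551²=2166995601, 209·3220²=2166995600, difference 1.

46551 3220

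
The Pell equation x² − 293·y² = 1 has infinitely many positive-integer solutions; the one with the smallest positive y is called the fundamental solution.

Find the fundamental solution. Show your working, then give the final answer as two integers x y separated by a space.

12320649 719780

d=293: √d = [17; 8,1,1,8,34] (ℓ=5, odd), read p_9/q_9
step 0: (17, 1)  from 17·(1,0) + (0,1)
…
step 2: (154, 9)  from 1·(137,8) + (17,1)
…
step 6: (679914, 39721)  from 8·(84679,4947) + (2482,145)
…
step 8: (1444507, 84389)  from 1·(764593,44668) + (679914,39721)
step 9: (12320649, 719780)  from 8·(1444507,84389) + (764593,44668)
→ (12320649, 719780).  Check: 12320649²=151798391781201, 293·719780²=151798391781200, difference 1.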